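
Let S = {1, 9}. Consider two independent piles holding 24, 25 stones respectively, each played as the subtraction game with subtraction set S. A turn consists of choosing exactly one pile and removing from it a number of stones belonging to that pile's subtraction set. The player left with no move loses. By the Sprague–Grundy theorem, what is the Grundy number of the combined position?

1

All piles use S = {1, 9}:
G(0) = 0
G(1) = mex{0} = 1
G(2) = mex{1} = 0
G(3) = mex{0} = 1
G(4) = mex{1} = 0
G(5) = mex{0} = 1
G(6) = mex{1} = 0
G(7) = mex{0} = 1
G(8) = mex{1} = 0
G(9) = mex{0,0} = 1
G(10) = mex{1,1} = 0
G(11) = mex{0,0} = 1
G(12) = mex{1,1} = 0
G(13) = mex{0,0} = 1
G(14) = mex{1,1} = 0
G(15) = mex{0,0} = 1
G(16) = mex{1,1} = 0
G(17) = mex{0,0} = 1
G(18) = mex{1,1} = 0
G(19) = mex{0,0} = 1
G(20) = mex{1,1} = 0
G(21) = mex{0,0} = 1
G(22) = mex{1,1} = 0
G(23) = mex{0,0} = 1
G(24) = mex{1,1} = 0
G(25) = mex{0,0} = 1
Pile A: G(24) = 0.
Pile B: G(25) = 1.
Combined Grundy value = 0 ⊕ 1 = 1.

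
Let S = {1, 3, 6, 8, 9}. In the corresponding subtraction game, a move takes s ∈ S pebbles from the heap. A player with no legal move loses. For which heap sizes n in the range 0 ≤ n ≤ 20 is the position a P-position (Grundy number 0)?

n :  0  1  2  3  4  5  6  7  8  9 10 11 12 13 14 15 16 17 18 19 20
G :  0  1  0  1  0  1  2  3  2  3  2  3  4  5  0  1  0  1  0  1  2
P-positions are exactly the n with G(n) = 0.

0, 2, 4, 14, 16, 18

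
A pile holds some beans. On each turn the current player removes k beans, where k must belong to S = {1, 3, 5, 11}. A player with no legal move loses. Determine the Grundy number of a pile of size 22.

G(0) = 0
G(1) = mex{0} = 1
G(2) = mex{1} = 0
G(3) = mex{0,0} = 1
G(4) = mex{1,1} = 0
G(5) = mex{0,0,0} = 1
G(6) = mex{1,1,1} = 0
G(7) = mex{0,0,0} = 1
G(8) = mex{1,1,1} = 0
G(9) = mex{0,0,0} = 1
G(10) = mex{1,1,1} = 0
G(11) = mex{0,0,0,0} = 1
G(12) = mex{1,1,1,1} = 0
G(13) = mex{0,0,0,0} = 1
G(14) = mex{1,1,1,1} = 0
G(15) = mex{0,0,0,0} = 1
G(16) = mex{1,1,1,1} = 0
G(17) = mex{0,0,0,0} = 1
G(18) = mex{1,1,1,1} = 0
G(19) = mex{0,0,0,0} = 1
G(20) = mex{1,1,1,1} = 0
G(21) = mex{0,0,0,0} = 1
G(22) = mex{1,1,1,1} = 0

0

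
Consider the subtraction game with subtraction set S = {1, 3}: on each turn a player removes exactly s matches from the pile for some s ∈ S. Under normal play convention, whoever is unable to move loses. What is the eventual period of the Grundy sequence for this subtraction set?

2

G(0) = 0
G(1) = mex{0} = 1
G(2) = mex{1} = 0
G(3) = mex{0,0} = 1
G(4) = mex{1,1} = 0
G(5) = mex{0,0} = 1
G(6) = mex{1,1} = 0
G(7) = mex{0,0} = 1
G(8) = mex{1,1} = 0
G(9) = mex{0,0} = 1
G(10) = mex{1,1} = 0
G(11) = mex{0,0} = 1
G(12) = mex{1,1} = 0
G(13) = mex{0,0} = 1
G(14) = mex{1,1} = 0
G(n+2) = G(n) holds for n = 0,…,2 (a full window of length max(S) = 3), so the sequence is purely periodic with period 2.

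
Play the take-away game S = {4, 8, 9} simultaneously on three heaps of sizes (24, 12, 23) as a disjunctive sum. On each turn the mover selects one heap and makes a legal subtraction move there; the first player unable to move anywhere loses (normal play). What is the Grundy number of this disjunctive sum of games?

All heaps use S = {4, 8, 9}:
G(0) = 0
G(1) = mex{} = 0
G(2) = mex{} = 0
G(3) = mex{} = 0
G(4) = mex{0} = 1
G(5) = mex{0} = 1
G(6) = mex{0} = 1
G(7) = mex{0} = 1
G(8) = mex{1,0} = 2
G(9) = mex{1,0,0} = 2
G(10) = mex{1,0,0} = 2
G(11) = mex{1,0,0} = 2
G(12) = mex{2,1,0} = 3
G(13) = mex{2,1,1} = 0
G(14) = mex{2,1,1} = 0
G(15) = mex{2,1,1} = 0
G(16) = mex{3,2,1} = 0
G(17) = mex{0,2,2} = 1
G(18) = mex{0,2,2} = 1
G(19) = mex{0,2,2} = 1
G(20) = mex{0,3,2} = 1
G(21) = mex{1,0,3} = 2
G(22) = mex{1,0,0} = 2
G(23) = mex{1,0,0} = 2
G(24) = mex{1,0,0} = 2
Heap A: G(24) = 2.
Heap B: G(12) = 3.
Heap C: G(23) = 2.
Combined Grundy value = 2 ⊕ 3 ⊕ 2 = 3.

3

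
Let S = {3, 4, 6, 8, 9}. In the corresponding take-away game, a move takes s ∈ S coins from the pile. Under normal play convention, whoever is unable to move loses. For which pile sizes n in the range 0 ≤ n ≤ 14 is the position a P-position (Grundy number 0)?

0, 1, 2, 12, 13, 14

G(0) = 0
G(1) = mex{} = 0
G(2) = mex{} = 0
G(3) = mex{0} = 1
G(4) = mex{0,0} = 1
G(5) = mex{0,0} = 1
G(6) = mex{1,0,0} = 2
G(7) = mex{1,1,0} = 2
G(8) = mex{1,1,0,0} = 2
G(9) = mex{2,1,1,0,0} = 3
G(10) = mex{2,2,1,0,0} = 3
G(11) = mex{2,2,1,1,0} = 3
G(12) = mex{3,2,2,1,1} = 0
G(13) = mex{3,3,2,1,1} = 0
G(14) = mex{3,3,2,2,1} = 0
P-positions are exactly the n with G(n) = 0.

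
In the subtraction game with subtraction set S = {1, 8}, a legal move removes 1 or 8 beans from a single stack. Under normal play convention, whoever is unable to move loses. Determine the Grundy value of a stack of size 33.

0

n :  0  1  2  3  4  5  6  7  8  9 10 11 12 13 14 15 16 17 18 19 20 21 22 23 24 25 26 27 28 29 30 31 32 33
G :  0  1  0  1  0  1  0  1  2  0  1  0  1  0  1  0  1  2  0  1  0  1  0  1  0  1  2  0  1  0  1  0  1  0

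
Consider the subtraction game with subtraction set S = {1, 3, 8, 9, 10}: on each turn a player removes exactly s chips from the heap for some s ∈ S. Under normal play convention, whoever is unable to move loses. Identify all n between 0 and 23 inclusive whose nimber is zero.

n :  0  1  2  3  4  5  6  7  8  9 10 11 12 13 14 15 16 17 18 19 20 21 22 23
G :  0  1  0  1  0  1  0  1  2  3  2  3  2  3  2  3  4  0  1  0  1  0  1  0
P-positions are exactly the n with G(n) = 0.

0, 2, 4, 6, 17, 19, 21, 23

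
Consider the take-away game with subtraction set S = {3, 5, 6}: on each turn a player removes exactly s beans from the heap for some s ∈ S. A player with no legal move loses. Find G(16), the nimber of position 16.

2

G(0) = 0
G(1) = mex{} = 0
G(2) = mex{} = 0
G(3) = mex{0} = 1
G(4) = mex{0} = 1
G(5) = mex{0,0} = 1
G(6) = mex{1,0,0} = 2
G(7) = mex{1,0,0} = 2
G(8) = mex{1,1,0} = 2
G(9) = mex{2,1,1} = 0
G(10) = mex{2,1,1} = 0
G(11) = mex{2,2,1} = 0
G(12) = mex{0,2,2} = 1
G(13) = mex{0,2,2} = 1
G(14) = mex{0,0,2} = 1
G(15) = mex{1,0,0} = 2
G(16) = mex{1,0,0} = 2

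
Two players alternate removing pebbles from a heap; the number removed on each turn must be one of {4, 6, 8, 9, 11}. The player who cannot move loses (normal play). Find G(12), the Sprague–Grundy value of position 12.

G(0) = 0
G(1) = mex{} = 0
G(2) = mex{} = 0
G(3) = mex{} = 0
G(4) = mex{0} = 1
G(5) = mex{0} = 1
G(6) = mex{0,0} = 1
G(7) = mex{0,0} = 1
G(8) = mex{1,0,0} = 2
G(9) = mex{1,0,0,0} = 2
G(10) = mex{1,1,0,0} = 2
G(11) = mex{1,1,0,0,0} = 2
G(12) = mex{2,1,1,0,0} = 3

3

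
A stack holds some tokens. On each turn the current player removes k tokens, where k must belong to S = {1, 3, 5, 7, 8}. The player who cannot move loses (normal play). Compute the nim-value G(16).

G(0) = 0
G(1) = mex{0} = 1
G(2) = mex{1} = 0
G(3) = mex{0,0} = 1
G(4) = mex{1,1} = 0
G(5) = mex{0,0,0} = 1
G(6) = mex{1,1,1} = 0
G(7) = mex{0,0,0,0} = 1
G(8) = mex{1,1,1,1,0} = 2
G(9) = mex{2,0,0,0,1} = 3
G(10) = mex{3,1,1,1,0} = 2
G(11) = mex{2,2,0,0,1} = 3
G(12) = mex{3,3,1,1,0} = 2
G(13) = mex{2,2,2,0,1} = 3
G(14) = mex{3,3,3,1,0} = 2
G(15) = mex{2,2,2,2,1} = 0
G(16) = mex{0,3,3,3,2} = 1

1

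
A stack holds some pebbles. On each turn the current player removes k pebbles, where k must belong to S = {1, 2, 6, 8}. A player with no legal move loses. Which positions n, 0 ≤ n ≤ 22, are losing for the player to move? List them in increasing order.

0, 3, 7, 10, 14, 17, 21

n :  0  1  2  3  4  5  6  7  8  9 10 11 12 13 14 15 16 17 18 19 20 21 22
G :  0  1  2  0  1  2  3  0  1  2  0  1  2  3  0  1  2  0  1  2  3  0  1
P-positions are exactly the n with G(n) = 0.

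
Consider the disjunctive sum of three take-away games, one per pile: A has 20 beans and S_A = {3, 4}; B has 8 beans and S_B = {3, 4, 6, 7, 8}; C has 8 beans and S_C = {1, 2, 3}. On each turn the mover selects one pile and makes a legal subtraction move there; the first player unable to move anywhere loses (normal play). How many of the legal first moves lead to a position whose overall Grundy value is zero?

Pile A, S = {3, 4}:
G(0) = 0
G(1) = mex{} = 0
G(2) = mex{} = 0
G(3) = mex{0} = 1
G(4) = mex{0,0} = 1
G(5) = mex{0,0} = 1
G(6) = mex{1,0} = 2
G(7) = mex{1,1} = 0
G(8) = mex{1,1} = 0
G(9) = mex{2,1} = 0
G(10) = mex{0,2} = 1
G(11) = mex{0,0} = 1
G(12) = mex{0,0} = 1
G(13) = mex{1,0} = 2
G(14) = mex{1,1} = 0
G(15) = mex{1,1} = 0
G(16) = mex{2,1} = 0
G(17) = mex{0,2} = 1
G(18) = mex{0,0} = 1
G(19) = mex{0,0} = 1
G(20) = mex{1,0} = 2
G_A(20) = 2.
Pile B, S = {3, 4, 6, 7, 8}:
G(0) = 0
G(1) = mex{} = 0
G(2) = mex{} = 0
G(3) = mex{0} = 1
G(4) = mex{0,0} = 1
G(5) = mex{0,0} = 1
G(6) = mex{1,0,0} = 2
G(7) = mex{1,1,0,0} = 2
G(8) = mex{1,1,0,0,0} = 2
G_B(8) = 2.
Pile C, S = {1, 2, 3}:
G(0) = 0
G(1) = mex{0} = 1
G(2) = mex{1,0} = 2
G(3) = mex{2,1,0} = 3
G(4) = mex{3,2,1} = 0
G(5) = mex{0,3,2} = 1
G(6) = mex{1,0,3} = 2
G(7) = mex{2,1,0} = 3
G(8) = mex{3,2,1} = 0
G_C(8) = 0.
Combined Grundy value = 2 ⊕ 2 ⊕ 0 = 0.
A winning move leaves total XOR = 0, i.e. changes one component's Grundy value g to g ⊕ X where X is the current total.
Pile A: target g' = 2⊕0 = 2, but every legal move changes the Grundy value (mex property), so 0 moves.
Pile B: target g' = 2⊕0 = 2, but every legal move changes the Grundy value (mex property), so 0 moves.
Pile C: target g' = 0⊕0 = 0, but every legal move changes the Grundy value (mex property), so 0 moves.

0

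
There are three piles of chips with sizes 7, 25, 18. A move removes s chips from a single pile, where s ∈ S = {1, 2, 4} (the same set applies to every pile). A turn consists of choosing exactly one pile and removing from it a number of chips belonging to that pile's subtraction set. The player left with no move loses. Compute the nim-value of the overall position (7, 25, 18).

All piles use S = {1, 2, 4}:
G(0) = 0
G(1) = mex{0} = 1
G(2) = mex{1,0} = 2
G(3) = mex{2,1} = 0
G(4) = mex{0,2,0} = 1
G(5) = mex{1,0,1} = 2
G(6) = mex{2,1,2} = 0
G(7) = mex{0,2,0} = 1
G(8) = mex{1,0,1} = 2
G(9) = mex{2,1,2} = 0
G(10) = mex{0,2,0} = 1
G(11) = mex{1,0,1} = 2
G(12) = mex{2,1,2} = 0
G(13) = mex{0,2,0} = 1
G(14) = mex{1,0,1} = 2
G(15) = mex{2,1,2} = 0
G(16) = mex{0,2,0} = 1
G(17) = mex{1,0,1} = 2
G(18) = mex{2,1,2} = 0
G(19) = mex{0,2,0} = 1
G(20) = mex{1,0,1} = 2
G(21) = mex{2,1,2} = 0
G(22) = mex{0,2,0} = 1
G(23) = mex{1,0,1} = 2
G(24) = mex{2,1,2} = 0
G(25) = mex{0,2,0} = 1
Pile A: G(7) = 1.
Pile B: G(25) = 1.
Pile C: G(18) = 0.
Combined Grundy value = 1 ⊕ 1 ⊕ 0 = 0.

0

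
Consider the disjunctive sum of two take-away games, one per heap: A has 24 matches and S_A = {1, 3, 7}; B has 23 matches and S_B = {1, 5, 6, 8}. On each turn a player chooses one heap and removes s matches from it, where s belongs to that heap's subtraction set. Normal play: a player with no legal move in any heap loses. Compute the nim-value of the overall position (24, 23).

1

Heap A, S = {1, 3, 7}:
n :  0  1  2  3  4  5  6  7  8  9 10 11 12 13 14 15 16 17 18 19 20 21 22 23 24
G :  0  1  0  1  0  1  0  1  0  1  0  1  0  1  0  1  0  1  0  1  0  1  0  1  0
G_A(24) = 0.
Heap B, S = {1, 5, 6, 8}:
n :  0  1  2  3  4  5  6  7  8  9 10 11 12 13 14 15 16 17 18 19 20 21 22 23
G :  0  1  0  1  0  1  2  3  2  3  2  0  1  0  1  0  1  2  3  2  3  2  0  1
G_B(23) = 1.
Combined Grundy value = 0 ⊕ 1 = 1.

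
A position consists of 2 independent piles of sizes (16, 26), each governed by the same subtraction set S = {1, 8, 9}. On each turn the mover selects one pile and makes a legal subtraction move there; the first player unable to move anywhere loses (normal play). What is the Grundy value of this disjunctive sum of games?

2

All piles use S = {1, 8, 9}:
G(0) = 0
G(1) = mex{0} = 1
G(2) = mex{1} = 0
G(3) = mex{0} = 1
G(4) = mex{1} = 0
G(5) = mex{0} = 1
G(6) = mex{1} = 0
G(7) = mex{0} = 1
G(8) = mex{1,0} = 2
G(9) = mex{2,1,0} = 3
G(10) = mex{3,0,1} = 2
G(11) = mex{2,1,0} = 3
G(12) = mex{3,0,1} = 2
G(13) = mex{2,1,0} = 3
G(14) = mex{3,0,1} = 2
G(15) = mex{2,1,0} = 3
G(16) = mex{3,2,1} = 0
G(17) = mex{0,3,2} = 1
G(18) = mex{1,2,3} = 0
G(19) = mex{0,3,2} = 1
G(20) = mex{1,2,3} = 0
G(21) = mex{0,3,2} = 1
G(22) = mex{1,2,3} = 0
G(23) = mex{0,3,2} = 1
G(24) = mex{1,0,3} = 2
G(25) = mex{2,1,0} = 3
G(26) = mex{3,0,1} = 2
Pile A: G(16) = 0.
Pile B: G(26) = 2.
Combined Grundy value = 0 ⊕ 2 = 2.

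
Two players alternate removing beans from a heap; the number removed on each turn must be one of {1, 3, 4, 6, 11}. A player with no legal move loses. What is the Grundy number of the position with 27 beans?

2

n :  0  1  2  3  4  5  6  7  8  9 10 11 12 13 14 15 16 17 18 19 20 21 22 23 24 25 26 27
G :  0  1  0  1  2  3  2  0  1  0  1  2  3  2  0  1  0  1  2  3  2  0  1  0  1  2  3  2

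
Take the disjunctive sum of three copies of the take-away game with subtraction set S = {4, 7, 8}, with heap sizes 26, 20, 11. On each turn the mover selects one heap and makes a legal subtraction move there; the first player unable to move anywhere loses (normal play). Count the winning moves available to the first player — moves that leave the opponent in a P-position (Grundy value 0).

0

All heaps use S = {4, 7, 8}:
n :  0  1  2  3  4  5  6  7  8  9 10 11 12 13 14 15 16 17 18 19 20 21 22 23 24 25 26
G :  0  0  0  0  1  1  1  1  2  2  2  2  0  0  0  0  1  1  1  1  2  2  2  2  0  0  0
Heap A: G(26) = 0.
Heap B: G(20) = 2.
Heap C: G(11) = 2.
Combined Grundy value = 0 ⊕ 2 ⊕ 2 = 0.
A winning move leaves total XOR = 0, i.e. changes one component's Grundy value g to g ⊕ X where X is the current total.
Heap A: target g' = 0⊕0 = 0, but every legal move changes the Grundy value (mex property), so 0 moves.
Heap B: target g' = 2⊕0 = 2, but every legal move changes the Grundy value (mex property), so 0 moves.
Heap C: target g' = 2⊕0 = 2, but every legal move changes the Grundy value (mex property), so 0 moves.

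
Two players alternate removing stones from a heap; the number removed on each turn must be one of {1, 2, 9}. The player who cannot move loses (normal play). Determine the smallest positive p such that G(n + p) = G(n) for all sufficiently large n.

10

n :  0  1  2  3  4  5  6  7  8  9 10 11 12 13 14 15 16 17 18 19 20 21
G :  0  1  2  0  1  2  0  1  2  3  0  1  2  0  1  2  0  1  2  3  0  1
G(n+10) = G(n) holds for n = 0,…,8 (a full window of length max(S) = 9), so the sequence is purely periodic with period 10.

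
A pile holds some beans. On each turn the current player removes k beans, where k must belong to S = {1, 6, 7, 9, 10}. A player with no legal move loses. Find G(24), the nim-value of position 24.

n :  0  1  2  3  4  5  6  7  8  9 10 11 12 13 14 15 16 17 18 19 20 21 22 23 24
G :  0  1  0  1  0  1  2  3  2  3  2  3  4  5  4  0  1  0  1  0  1  2  3  2  3

3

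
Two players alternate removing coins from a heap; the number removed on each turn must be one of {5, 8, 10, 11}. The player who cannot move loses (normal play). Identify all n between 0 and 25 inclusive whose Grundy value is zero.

0, 1, 2, 3, 4, 16, 17, 18, 19, 20

n :  0  1  2  3  4  5  6  7  8  9 10 11 12 13 14 15 16 17 18 19 20 21 22 23 24 25
G :  0  0  0  0  0  1  1  1  1  1  2  2  2  2  2  3  0  0  0  0  0  1  1  1  1  1
P-positions are exactly the n with G(n) = 0.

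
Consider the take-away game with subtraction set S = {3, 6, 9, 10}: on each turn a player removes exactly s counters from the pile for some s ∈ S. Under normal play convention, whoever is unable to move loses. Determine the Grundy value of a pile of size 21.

n :  0  1  2  3  4  5  6  7  8  9 10 11 12 13 14 15 16 17 18 19 20 21
G :  0  0  0  1  1  1  2  2  2  3  3  3  4  0  0  0  1  1  1  2  2  2

2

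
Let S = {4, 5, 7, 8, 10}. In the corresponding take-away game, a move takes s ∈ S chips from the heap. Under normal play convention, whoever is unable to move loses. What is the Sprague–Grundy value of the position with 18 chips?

n :  0  1  2  3  4  5  6  7  8  9 10 11 12 13 14 15 16 17 18
G :  0  0  0  0  1  1  1  1  2  2  2  2  3  3  0  0  0  0  1

1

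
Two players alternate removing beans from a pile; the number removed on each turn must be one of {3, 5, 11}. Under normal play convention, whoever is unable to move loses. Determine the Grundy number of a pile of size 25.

0

n :  0  1  2  3  4  5  6  7  8  9 10 11 12 13 14 15 16 17 18 19 20 21 22 23 24 25
G :  0  0  0  1  1  1  2  2  0  0  0  1  1  1  2  2  0  0  0  1  1  1  2  2  0  0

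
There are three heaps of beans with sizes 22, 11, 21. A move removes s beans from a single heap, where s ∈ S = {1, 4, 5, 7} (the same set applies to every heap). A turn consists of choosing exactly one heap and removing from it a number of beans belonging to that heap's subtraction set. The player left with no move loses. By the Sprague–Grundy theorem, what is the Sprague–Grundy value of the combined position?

All heaps use S = {1, 4, 5, 7}:
G(0) = 0
G(1) = mex{0} = 1
G(2) = mex{1} = 0
G(3) = mex{0} = 1
G(4) = mex{1,0} = 2
G(5) = mex{2,1,0} = 3
G(6) = mex{3,0,1} = 2
G(7) = mex{2,1,0,0} = 3
G(8) = mex{3,2,1,1} = 0
G(9) = mex{0,3,2,0} = 1
G(10) = mex{1,2,3,1} = 0
G(11) = mex{0,3,2,2} = 1
G(12) = mex{1,0,3,3} = 2
G(13) = mex{2,1,0,2} = 3
G(14) = mex{3,0,1,3} = 2
G(15) = mex{2,1,0,0} = 3
G(16) = mex{3,2,1,1} = 0
G(17) = mex{0,3,2,0} = 1
G(18) = mex{1,2,3,1} = 0
G(19) = mex{0,3,2,2} = 1
G(20) = mex{1,0,3,3} = 2
G(21) = mex{2,1,0,2} = 3
G(22) = mex{3,0,1,3} = 2
Heap A: G(22) = 2.
Heap B: G(11) = 1.
Heap C: G(21) = 3.
Combined Grundy value = 2 ⊕ 1 ⊕ 3 = 0.

0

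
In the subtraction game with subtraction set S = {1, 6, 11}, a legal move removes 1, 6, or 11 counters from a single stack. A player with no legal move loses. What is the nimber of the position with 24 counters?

0

G(0) = 0
G(1) = mex{0} = 1
G(2) = mex{1} = 0
G(3) = mex{0} = 1
G(4) = mex{1} = 0
G(5) = mex{0} = 1
G(6) = mex{1,0} = 2
G(7) = mex{2,1} = 0
G(8) = mex{0,0} = 1
G(9) = mex{1,1} = 0
G(10) = mex{0,0} = 1
G(11) = mex{1,1,0} = 2
G(12) = mex{2,2,1} = 0
G(13) = mex{0,0,0} = 1
G(14) = mex{1,1,1} = 0
G(15) = mex{0,0,0} = 1
G(16) = mex{1,1,1} = 0
G(17) = mex{0,2,2} = 1
G(18) = mex{1,0,0} = 2
G(19) = mex{2,1,1} = 0
G(20) = mex{0,0,0} = 1
G(21) = mex{1,1,1} = 0
G(22) = mex{0,0,2} = 1
G(23) = mex{1,1,0} = 2
G(24) = mex{2,2,1} = 0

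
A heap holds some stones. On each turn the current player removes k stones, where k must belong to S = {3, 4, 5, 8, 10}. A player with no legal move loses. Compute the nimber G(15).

0

G(0) = 0
G(1) = mex{} = 0
G(2) = mex{} = 0
G(3) = mex{0} = 1
G(4) = mex{0,0} = 1
G(5) = mex{0,0,0} = 1
G(6) = mex{1,0,0} = 2
G(7) = mex{1,1,0} = 2
G(8) = mex{1,1,1,0} = 2
G(9) = mex{2,1,1,0} = 3
G(10) = mex{2,2,1,0,0} = 3
G(11) = mex{2,2,2,1,0} = 3
G(12) = mex{3,2,2,1,0} = 4
G(13) = mex{3,3,2,1,1} = 0
G(14) = mex{3,3,3,2,1} = 0
G(15) = mex{4,3,3,2,1} = 0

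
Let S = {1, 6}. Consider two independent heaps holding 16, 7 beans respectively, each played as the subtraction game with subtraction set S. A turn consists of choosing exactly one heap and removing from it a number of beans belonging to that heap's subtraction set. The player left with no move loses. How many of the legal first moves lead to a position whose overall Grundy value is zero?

0

All heaps use S = {1, 6}:
G(0) = 0
G(1) = mex{0} = 1
G(2) = mex{1} = 0
G(3) = mex{0} = 1
G(4) = mex{1} = 0
G(5) = mex{0} = 1
G(6) = mex{1,0} = 2
G(7) = mex{2,1} = 0
G(8) = mex{0,0} = 1
G(9) = mex{1,1} = 0
G(10) = mex{0,0} = 1
G(11) = mex{1,1} = 0
G(12) = mex{0,2} = 1
G(13) = mex{1,0} = 2
G(14) = mex{2,1} = 0
G(15) = mex{0,0} = 1
G(16) = mex{1,1} = 0
Heap A: G(16) = 0.
Heap B: G(7) = 0.
Combined Grundy value = 0 ⊕ 0 = 0.
A winning move leaves total XOR = 0, i.e. changes one component's Grundy value g to g ⊕ X where X is the current total.
Heap A: target g' = 0⊕0 = 0, but every legal move changes the Grundy value (mex property), so 0 moves.
Heap B: target g' = 0⊕0 = 0, but every legal move changes the Grundy value (mex property), so 0 moves.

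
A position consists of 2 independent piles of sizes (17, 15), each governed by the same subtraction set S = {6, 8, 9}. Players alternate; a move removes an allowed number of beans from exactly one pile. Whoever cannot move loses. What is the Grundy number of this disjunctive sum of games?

All piles use S = {6, 8, 9}:
n :  0  1  2  3  4  5  6  7  8  9 10 11 12 13 14 15 16 17
G :  0  0  0  0  0  0  1  1  1  1  1  1  2  2  2  0  0  0
Pile A: G(17) = 0.
Pile B: G(15) = 0.
Combined Grundy value = 0 ⊕ 0 = 0.

0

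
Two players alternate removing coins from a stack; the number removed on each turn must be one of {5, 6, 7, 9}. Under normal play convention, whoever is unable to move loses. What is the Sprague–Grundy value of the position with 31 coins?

G(0) = 0
G(1) = mex{} = 0
G(2) = mex{} = 0
G(3) = mex{} = 0
G(4) = mex{} = 0
G(5) = mex{0} = 1
G(6) = mex{0,0} = 1
G(7) = mex{0,0,0} = 1
G(8) = mex{0,0,0} = 1
G(9) = mex{0,0,0,0} = 1
G(10) = mex{1,0,0,0} = 2
G(11) = mex{1,1,0,0} = 2
G(12) = mex{1,1,1,0} = 2
G(13) = mex{1,1,1,0} = 2
G(14) = mex{1,1,1,1} = 0
G(15) = mex{2,1,1,1} = 0
G(16) = mex{2,2,1,1} = 0
G(17) = mex{2,2,2,1} = 0
G(18) = mex{2,2,2,1} = 0
G(19) = mex{0,2,2,2} = 1
G(20) = mex{0,0,2,2} = 1
G(21) = mex{0,0,0,2} = 1
G(22) = mex{0,0,0,2} = 1
G(23) = mex{0,0,0,0} = 1
G(24) = mex{1,0,0,0} = 2
G(25) = mex{1,1,0,0} = 2
G(26) = mex{1,1,1,0} = 2
G(27) = mex{1,1,1,0} = 2
G(28) = mex{1,1,1,1} = 0
G(29) = mex{2,1,1,1} = 0
G(30) = mex{2,2,1,1} = 0
G(31) = mex{2,2,2,1} = 0

0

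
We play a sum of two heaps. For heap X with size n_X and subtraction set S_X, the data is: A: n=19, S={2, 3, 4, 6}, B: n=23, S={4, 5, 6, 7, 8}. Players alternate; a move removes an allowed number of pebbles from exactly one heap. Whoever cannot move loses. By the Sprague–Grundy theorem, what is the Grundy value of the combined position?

3

Heap A, S = {2, 3, 4, 6}:
G(0) = 0
G(1) = mex{} = 0
G(2) = mex{0} = 1
G(3) = mex{0,0} = 1
G(4) = mex{1,0,0} = 2
G(5) = mex{1,1,0} = 2
G(6) = mex{2,1,1,0} = 3
G(7) = mex{2,2,1,0} = 3
G(8) = mex{3,2,2,1} = 0
G(9) = mex{3,3,2,1} = 0
G(10) = mex{0,3,3,2} = 1
G(11) = mex{0,0,3,2} = 1
G(12) = mex{1,0,0,3} = 2
G(13) = mex{1,1,0,3} = 2
G(14) = mex{2,1,1,0} = 3
G(15) = mex{2,2,1,0} = 3
G(16) = mex{3,2,2,1} = 0
G(17) = mex{3,3,2,1} = 0
G(18) = mex{0,3,3,2} = 1
G(19) = mex{0,0,3,2} = 1
G_A(19) = 1.
Heap B, S = {4, 5, 6, 7, 8}:
n :  0  1  2  3  4  5  6  7  8  9 10 11 12 13 14 15 16 17 18 19 20 21 22 23
G :  0  0  0  0  1  1  1  1  2  2  2  2  0  0  0  0  1  1  1  1  2  2  2  2
G_B(23) = 2.
Combined Grundy value = 1 ⊕ 2 = 3.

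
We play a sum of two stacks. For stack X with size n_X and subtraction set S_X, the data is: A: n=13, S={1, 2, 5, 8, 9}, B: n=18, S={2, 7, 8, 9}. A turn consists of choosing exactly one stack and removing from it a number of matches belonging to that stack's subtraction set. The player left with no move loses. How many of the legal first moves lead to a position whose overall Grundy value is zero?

3

Stack A, S = {1, 2, 5, 8, 9}:
G(0) = 0
G(1) = mex{0} = 1
G(2) = mex{1,0} = 2
G(3) = mex{2,1} = 0
G(4) = mex{0,2} = 1
G(5) = mex{1,0,0} = 2
G(6) = mex{2,1,1} = 0
G(7) = mex{0,2,2} = 1
G(8) = mex{1,0,0,0} = 2
G(9) = mex{2,1,1,1,0} = 3
G(10) = mex{3,2,2,2,1} = 0
G(11) = mex{0,3,0,0,2} = 1
G(12) = mex{1,0,1,1,0} = 2
G(13) = mex{2,1,2,2,1} = 0
G_A(13) = 0.
Stack B, S = {2, 7, 8, 9}:
n :  0  1  2  3  4  5  6  7  8  9 10 11 12 13 14 15 16 17 18
G :  0  0  1  1  0  0  1  1  2  2  3  3  2  2  3  0  0  1  1
G_B(18) = 1.
Combined Grundy value = 0 ⊕ 1 = 1.
A winning move leaves total XOR = 0, i.e. changes one component's Grundy value g to g ⊕ X where X is the current total.
Stack A: need g' = 0⊕1 = 1. Options: 13−1→G=2, 13−2→G=1, 13−5→G=2, 13−8→G=2, 13−9→G=1. Hits: 2.
Stack B: need g' = 1⊕1 = 0. Options: 18−2→G=0, 18−7→G=3, 18−8→G=3, 18−9→G=2. Hits: 1.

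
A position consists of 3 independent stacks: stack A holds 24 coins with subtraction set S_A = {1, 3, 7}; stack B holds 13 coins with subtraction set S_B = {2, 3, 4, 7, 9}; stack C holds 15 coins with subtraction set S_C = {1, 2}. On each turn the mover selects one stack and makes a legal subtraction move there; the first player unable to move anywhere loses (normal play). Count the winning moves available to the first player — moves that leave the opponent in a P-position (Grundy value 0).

Stack A, S = {1, 3, 7}:
n :  0  1  2  3  4  5  6  7  8  9 10 11 12 13 14 15 16 17 18 19 20 21 22 23 24
G :  0  1  0  1  0  1  0  1  0  1  0  1  0  1  0  1  0  1  0  1  0  1  0  1  0
G_A(24) = 0.
Stack B, S = {2, 3, 4, 7, 9}:
G(0) = 0
G(1) = mex{} = 0
G(2) = mex{0} = 1
G(3) = mex{0,0} = 1
G(4) = mex{1,0,0} = 2
G(5) = mex{1,1,0} = 2
G(6) = mex{2,1,1} = 0
G(7) = mex{2,2,1,0} = 3
G(8) = mex{0,2,2,0} = 1
G(9) = mex{3,0,2,1,0} = 4
G(10) = mex{1,3,0,1,0} = 2
G(11) = mex{4,1,3,2,1} = 0
G(12) = mex{2,4,1,2,1} = 0
G(13) = mex{0,2,4,0,2} = 1
G_B(13) = 1.
Stack C, S = {1, 2}:
G(0) = 0
G(1) = mex{0} = 1
G(2) = mex{1,0} = 2
G(3) = mex{2,1} = 0
G(4) = mex{0,2} = 1
G(5) = mex{1,0} = 2
G(6) = mex{2,1} = 0
G(7) = mex{0,2} = 1
G(8) = mex{1,0} = 2
G(9) = mex{2,1} = 0
G(10) = mex{0,2} = 1
G(11) = mex{1,0} = 2
G(12) = mex{2,1} = 0
G(13) = mex{0,2} = 1
G(14) = mex{1,0} = 2
G(15) = mex{2,1} = 0
G_C(15) = 0.
Combined Grundy value = 0 ⊕ 1 ⊕ 0 = 1.
A winning move leaves total XOR = 0, i.e. changes one component's Grundy value g to g ⊕ X where X is the current total.
Stack A: need g' = 0⊕1 = 1. Options: 24−1→G=1, 24−3→G=1, 24−7→G=1. Hits: 3.
Stack B: need g' = 1⊕1 = 0. Options: 13−2→G=0, 13−3→G=2, 13−4→G=4, 13−7→G=0, 13−9→G=2. Hits: 2.
Stack C: need g' = 0⊕1 = 1. Options: 15−1→G=2, 15−2→G=1. Hits: 1.

6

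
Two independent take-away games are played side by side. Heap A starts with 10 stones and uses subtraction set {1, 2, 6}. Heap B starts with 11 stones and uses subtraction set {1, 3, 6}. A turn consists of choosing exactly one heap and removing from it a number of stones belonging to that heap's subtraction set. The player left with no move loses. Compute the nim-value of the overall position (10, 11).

0

Heap A, S = {1, 2, 6}:
G(0) = 0
G(1) = mex{0} = 1
G(2) = mex{1,0} = 2
G(3) = mex{2,1} = 0
G(4) = mex{0,2} = 1
G(5) = mex{1,0} = 2
G(6) = mex{2,1,0} = 3
G(7) = mex{3,2,1} = 0
G(8) = mex{0,3,2} = 1
G(9) = mex{1,0,0} = 2
G(10) = mex{2,1,1} = 0
G_A(10) = 0.
Heap B, S = {1, 3, 6}:
G(0) = 0
G(1) = mex{0} = 1
G(2) = mex{1} = 0
G(3) = mex{0,0} = 1
G(4) = mex{1,1} = 0
G(5) = mex{0,0} = 1
G(6) = mex{1,1,0} = 2
G(7) = mex{2,0,1} = 3
G(8) = mex{3,1,0} = 2
G(9) = mex{2,2,1} = 0
G(10) = mex{0,3,0} = 1
G(11) = mex{1,2,1} = 0
G_B(11) = 0.
Combined Grundy value = 0 ⊕ 0 = 0.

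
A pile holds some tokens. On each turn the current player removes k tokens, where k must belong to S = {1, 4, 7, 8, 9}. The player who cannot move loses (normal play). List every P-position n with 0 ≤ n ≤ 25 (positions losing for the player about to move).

G(0) = 0
G(1) = mex{0} = 1
G(2) = mex{1} = 0
G(3) = mex{0} = 1
G(4) = mex{1,0} = 2
G(5) = mex{2,1} = 0
G(6) = mex{0,0} = 1
G(7) = mex{1,1,0} = 2
G(8) = mex{2,2,1,0} = 3
G(9) = mex{3,0,0,1,0} = 2
G(10) = mex{2,1,1,0,1} = 3
G(11) = mex{3,2,2,1,0} = 4
G(12) = mex{4,3,0,2,1} = 5
G(13) = mex{5,2,1,0,2} = 3
G(14) = mex{3,3,2,1,0} = 4
G(15) = mex{4,4,3,2,1} = 0
G(16) = mex{0,5,2,3,2} = 1
G(17) = mex{1,3,3,2,3} = 0
G(18) = mex{0,4,4,3,2} = 1
G(19) = mex{1,0,5,4,3} = 2
G(20) = mex{2,1,3,5,4} = 0
G(21) = mex{0,0,4,3,5} = 1
G(22) = mex{1,1,0,4,3} = 2
G(23) = mex{2,2,1,0,4} = 3
G(24) = mex{3,0,0,1,0} = 2
G(25) = mex{2,1,1,0,1} = 3
P-positions are exactly the n with G(n) = 0.

0, 2, 5, 15, 17, 20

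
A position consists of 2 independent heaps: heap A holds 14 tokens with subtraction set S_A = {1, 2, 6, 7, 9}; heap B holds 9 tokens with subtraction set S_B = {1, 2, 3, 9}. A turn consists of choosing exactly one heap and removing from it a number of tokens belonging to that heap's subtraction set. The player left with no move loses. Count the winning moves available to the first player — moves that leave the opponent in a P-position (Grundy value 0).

Heap A, S = {1, 2, 6, 7, 9}:
G(0) = 0
G(1) = mex{0} = 1
G(2) = mex{1,0} = 2
G(3) = mex{2,1} = 0
G(4) = mex{0,2} = 1
G(5) = mex{1,0} = 2
G(6) = mex{2,1,0} = 3
G(7) = mex{3,2,1,0} = 4
G(8) = mex{4,3,2,1} = 0
G(9) = mex{0,4,0,2,0} = 1
G(10) = mex{1,0,1,0,1} = 2
G(11) = mex{2,1,2,1,2} = 0
G(12) = mex{0,2,3,2,0} = 1
G(13) = mex{1,0,4,3,1} = 2
G(14) = mex{2,1,0,4,2} = 3
G_A(14) = 3.
Heap B, S = {1, 2, 3, 9}:
n : 0 1 2 3 4 5 6 7 8 9
G : 0 1 2 3 0 1 2 3 0 1
G_B(9) = 1.
Combined Grundy value = 3 ⊕ 1 = 2.
A winning move leaves total XOR = 0, i.e. changes one component's Grundy value g to g ⊕ X where X is the current total.
Heap A: need g' = 3⊕2 = 1. Options: 14−1→G=2, 14−2→G=1, 14−6→G=0, 14−7→G=4, 14−9→G=2. Hits: 1.
Heap B: need g' = 1⊕2 = 3. Options: 9−1→G=0, 9−2→G=3, 9−3→G=2, 9−9→G=0. Hits: 1.

2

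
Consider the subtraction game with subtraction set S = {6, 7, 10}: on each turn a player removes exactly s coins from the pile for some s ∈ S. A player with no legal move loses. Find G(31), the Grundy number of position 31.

2

G(0) = 0
G(1) = mex{} = 0
G(2) = mex{} = 0
G(3) = mex{} = 0
G(4) = mex{} = 0
G(5) = mex{} = 0
G(6) = mex{0} = 1
G(7) = mex{0,0} = 1
G(8) = mex{0,0} = 1
G(9) = mex{0,0} = 1
G(10) = mex{0,0,0} = 1
G(11) = mex{0,0,0} = 1
G(12) = mex{1,0,0} = 2
G(13) = mex{1,1,0} = 2
G(14) = mex{1,1,0} = 2
G(15) = mex{1,1,0} = 2
G(16) = mex{1,1,1} = 0
G(17) = mex{1,1,1} = 0
G(18) = mex{2,1,1} = 0
G(19) = mex{2,2,1} = 0
G(20) = mex{2,2,1} = 0
G(21) = mex{2,2,1} = 0
G(22) = mex{0,2,2} = 1
G(23) = mex{0,0,2} = 1
G(24) = mex{0,0,2} = 1
G(25) = mex{0,0,2} = 1
G(26) = mex{0,0,0} = 1
G(27) = mex{0,0,0} = 1
G(28) = mex{1,0,0} = 2
G(29) = mex{1,1,0} = 2
G(30) = mex{1,1,0} = 2
G(31) = mex{1,1,0} = 2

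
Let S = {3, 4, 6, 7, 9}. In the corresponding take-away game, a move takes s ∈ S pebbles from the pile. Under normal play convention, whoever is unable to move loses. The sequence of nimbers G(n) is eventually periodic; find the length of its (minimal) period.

G(0) = 0
G(1) = mex{} = 0
G(2) = mex{} = 0
G(3) = mex{0} = 1
G(4) = mex{0,0} = 1
G(5) = mex{0,0} = 1
G(6) = mex{1,0,0} = 2
G(7) = mex{1,1,0,0} = 2
G(8) = mex{1,1,0,0} = 2
G(9) = mex{2,1,1,0,0} = 3
G(10) = mex{2,2,1,1,0} = 3
G(11) = mex{2,2,1,1,0} = 3
G(12) = mex{3,2,2,1,1} = 0
G(13) = mex{3,3,2,2,1} = 0
G(14) = mex{3,3,2,2,1} = 0
G(15) = mex{0,3,3,2,2} = 1
G(16) = mex{0,0,3,3,2} = 1
G(17) = mex{0,0,3,3,2} = 1
G(18) = mex{1,0,0,3,3} = 2
G(19) = mex{1,1,0,0,3} = 2
G(20) = mex{1,1,0,0,3} = 2
G(21) = mex{2,1,1,0,0} = 3
G(22) = mex{2,2,1,1,0} = 3
G(23) = mex{2,2,1,1,0} = 3
G(24) = mex{3,2,2,1,1} = 0
G(25) = mex{3,3,2,2,1} = 0
G(n+12) = G(n) holds for n = 0,…,8 (a full window of length max(S) = 9), so the sequence is purely periodic with period 12.

12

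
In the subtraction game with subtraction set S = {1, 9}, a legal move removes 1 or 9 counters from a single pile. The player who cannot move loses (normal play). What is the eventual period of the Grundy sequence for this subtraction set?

2

n :  0  1  2  3  4  5  6  7  8  9 10 11 12 13 14
G :  0  1  0  1  0  1  0  1  0  1  0  1  0  1  0
G(n+2) = G(n) holds for n = 0,…,8 (a full window of length max(S) = 9), so the sequence is purely periodic with period 2.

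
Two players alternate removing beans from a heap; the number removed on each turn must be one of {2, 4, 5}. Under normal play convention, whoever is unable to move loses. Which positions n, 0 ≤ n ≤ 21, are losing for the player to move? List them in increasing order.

0, 1, 7, 8, 14, 15, 21

n :  0  1  2  3  4  5  6  7  8  9 10 11 12 13 14 15 16 17 18 19 20 21
G :  0  0  1  1  2  2  3  0  0  1  1  2  2  3  0  0  1  1  2  2  3  0
P-positions are exactly the n with G(n) = 0.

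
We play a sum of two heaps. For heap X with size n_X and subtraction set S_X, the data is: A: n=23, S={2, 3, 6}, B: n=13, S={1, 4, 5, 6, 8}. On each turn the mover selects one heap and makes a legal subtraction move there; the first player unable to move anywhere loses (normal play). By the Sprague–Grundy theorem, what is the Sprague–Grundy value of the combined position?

Heap A, S = {2, 3, 6}:
n :  0  1  2  3  4  5  6  7  8  9 10 11 12 13 14 15 16 17 18 19 20 21 22 23
G :  0  0  1  1  2  0  3  1  2  0  0  1  1  2  0  3  1  2  0  0  1  1  2  0
G_A(23) = 0.
Heap B, S = {1, 4, 5, 6, 8}:
G(0) = 0
G(1) = mex{0} = 1
G(2) = mex{1} = 0
G(3) = mex{0} = 1
G(4) = mex{1,0} = 2
G(5) = mex{2,1,0} = 3
G(6) = mex{3,0,1,0} = 2
G(7) = mex{2,1,0,1} = 3
G(8) = mex{3,2,1,0,0} = 4
G(9) = mex{4,3,2,1,1} = 0
G(10) = mex{0,2,3,2,0} = 1
G(11) = mex{1,3,2,3,1} = 0
G(12) = mex{0,4,3,2,2} = 1
G(13) = mex{1,0,4,3,3} = 2
G_B(13) = 2.
Combined Grundy value = 0 ⊕ 2 = 2.

2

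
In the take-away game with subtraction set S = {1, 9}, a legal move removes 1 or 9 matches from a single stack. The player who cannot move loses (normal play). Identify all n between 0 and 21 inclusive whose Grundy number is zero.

n :  0  1  2  3  4  5  6  7  8  9 10 11 12 13 14 15 16 17 18 19 20 21
G :  0  1  0  1  0  1  0  1  0  1  0  1  0  1  0  1  0  1  0  1  0  1
P-positions are exactly the n with G(n) = 0.

0, 2, 4, 6, 8, 10, 12, 14, 16, 18, 20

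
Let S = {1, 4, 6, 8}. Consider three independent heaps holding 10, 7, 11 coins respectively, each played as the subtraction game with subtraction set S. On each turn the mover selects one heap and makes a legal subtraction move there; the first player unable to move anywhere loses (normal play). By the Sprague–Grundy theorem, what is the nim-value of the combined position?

All heaps use S = {1, 4, 6, 8}:
G(0) = 0
G(1) = mex{0} = 1
G(2) = mex{1} = 0
G(3) = mex{0} = 1
G(4) = mex{1,0} = 2
G(5) = mex{2,1} = 0
G(6) = mex{0,0,0} = 1
G(7) = mex{1,1,1} = 0
G(8) = mex{0,2,0,0} = 1
G(9) = mex{1,0,1,1} = 2
G(10) = mex{2,1,2,0} = 3
G(11) = mex{3,0,0,1} = 2
Heap A: G(10) = 3.
Heap B: G(7) = 0.
Heap C: G(11) = 2.
Combined Grundy value = 3 ⊕ 0 ⊕ 2 = 1.

1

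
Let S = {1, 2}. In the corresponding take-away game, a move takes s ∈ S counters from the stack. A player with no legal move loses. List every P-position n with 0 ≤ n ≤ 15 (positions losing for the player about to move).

G(0) = 0
G(1) = mex{0} = 1
G(2) = mex{1,0} = 2
G(3) = mex{2,1} = 0
G(4) = mex{0,2} = 1
G(5) = mex{1,0} = 2
G(6) = mex{2,1} = 0
G(7) = mex{0,2} = 1
G(8) = mex{1,0} = 2
G(9) = mex{2,1} = 0
G(10) = mex{0,2} = 1
G(11) = mex{1,0} = 2
G(12) = mex{2,1} = 0
G(13) = mex{0,2} = 1
G(14) = mex{1,0} = 2
G(15) = mex{2,1} = 0
P-positions are exactly the n with G(n) = 0.

0, 3, 6, 9, 12, 15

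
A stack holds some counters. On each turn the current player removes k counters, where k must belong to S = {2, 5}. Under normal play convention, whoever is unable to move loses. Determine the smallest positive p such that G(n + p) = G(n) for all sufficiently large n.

n :  0  1  2  3  4  5  6  7  8  9 10 11 12 13 14 15
G :  0  0  1  1  0  2  1  0  0  1  1  0  2  1  0  0
G(n+7) = G(n) holds for n = 0,…,4 (a full window of length max(S) = 5), so the sequence is purely periodic with period 7.

7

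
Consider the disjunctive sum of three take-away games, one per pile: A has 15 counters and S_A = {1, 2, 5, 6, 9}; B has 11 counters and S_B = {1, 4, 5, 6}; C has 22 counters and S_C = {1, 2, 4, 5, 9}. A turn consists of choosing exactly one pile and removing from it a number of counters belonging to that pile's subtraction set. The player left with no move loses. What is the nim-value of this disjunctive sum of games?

Pile A, S = {1, 2, 5, 6, 9}:
n :  0  1  2  3  4  5  6  7  8  9 10 11 12 13 14 15
G :  0  1  2  0  1  2  3  0  1  2  0  1  2  3  0  1
G_A(15) = 1.
Pile B, S = {1, 4, 5, 6}:
n :  0  1  2  3  4  5  6  7  8  9 10 11
G :  0  1  0  1  2  3  2  3  4  0  1  0
G_B(11) = 0.
Pile C, S = {1, 2, 4, 5, 9}:
n :  0  1  2  3  4  5  6  7  8  9 10 11 12 13 14 15 16 17 18 19 20 21 22
G :  0  1  2  0  1  2  0  1  2  3  4  5  3  0  1  2  0  1  2  0  1  2  3
G_C(22) = 3.
Combined Grundy value = 1 ⊕ 0 ⊕ 3 = 2.

2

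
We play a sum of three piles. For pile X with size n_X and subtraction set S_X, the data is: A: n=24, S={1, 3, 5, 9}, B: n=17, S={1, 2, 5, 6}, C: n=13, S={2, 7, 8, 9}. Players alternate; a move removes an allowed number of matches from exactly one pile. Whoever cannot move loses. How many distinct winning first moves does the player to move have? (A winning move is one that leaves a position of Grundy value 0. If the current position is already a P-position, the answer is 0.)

4

Pile A, S = {1, 3, 5, 9}:
G(0) = 0
G(1) = mex{0} = 1
G(2) = mex{1} = 0
G(3) = mex{0,0} = 1
G(4) = mex{1,1} = 0
G(5) = mex{0,0,0} = 1
G(6) = mex{1,1,1} = 0
G(7) = mex{0,0,0} = 1
G(8) = mex{1,1,1} = 0
G(9) = mex{0,0,0,0} = 1
G(10) = mex{1,1,1,1} = 0
G(11) = mex{0,0,0,0} = 1
G(12) = mex{1,1,1,1} = 0
G(13) = mex{0,0,0,0} = 1
G(14) = mex{1,1,1,1} = 0
G(15) = mex{0,0,0,0} = 1
G(16) = mex{1,1,1,1} = 0
G(17) = mex{0,0,0,0} = 1
G(18) = mex{1,1,1,1} = 0
G(19) = mex{0,0,0,0} = 1
G(20) = mex{1,1,1,1} = 0
G(21) = mex{0,0,0,0} = 1
G(22) = mex{1,1,1,1} = 0
G(23) = mex{0,0,0,0} = 1
G(24) = mex{1,1,1,1} = 0
G_A(24) = 0.
Pile B, S = {1, 2, 5, 6}:
G(0) = 0
G(1) = mex{0} = 1
G(2) = mex{1,0} = 2
G(3) = mex{2,1} = 0
G(4) = mex{0,2} = 1
G(5) = mex{1,0,0} = 2
G(6) = mex{2,1,1,0} = 3
G(7) = mex{3,2,2,1} = 0
G(8) = mex{0,3,0,2} = 1
G(9) = mex{1,0,1,0} = 2
G(10) = mex{2,1,2,1} = 0
G(11) = mex{0,2,3,2} = 1
G(12) = mex{1,0,0,3} = 2
G(13) = mex{2,1,1,0} = 3
G(14) = mex{3,2,2,1} = 0
G(15) = mex{0,3,0,2} = 1
G(16) = mex{1,0,1,0} = 2
G(17) = mex{2,1,2,1} = 0
G_B(17) = 0.
Pile C, S = {2, 7, 8, 9}:
n :  0  1  2  3  4  5  6  7  8  9 10 11 12 13
G :  0  0  1  1  0  0  1  1  2  2  3  3  2  2
G_C(13) = 2.
Combined Grundy value = 0 ⊕ 0 ⊕ 2 = 2.
A winning move leaves total XOR = 0, i.e. changes one component's Grundy value g to g ⊕ X where X is the current total.
Pile A: need g' = 0⊕2 = 2. Options: 24−1→G=1, 24−3→G=1, 24−5→G=1, 24−9→G=1. Hits: 0.
Pile B: need g' = 0⊕2 = 2. Options: 17−1→G=2, 17−2→G=1, 17−5→G=2, 17−6→G=1. Hits: 2.
Pile C: need g' = 2⊕2 = 0. Options: 13−2→G=3, 13−7→G=1, 13−8→G=0, 13−9→G=0. Hits: 2.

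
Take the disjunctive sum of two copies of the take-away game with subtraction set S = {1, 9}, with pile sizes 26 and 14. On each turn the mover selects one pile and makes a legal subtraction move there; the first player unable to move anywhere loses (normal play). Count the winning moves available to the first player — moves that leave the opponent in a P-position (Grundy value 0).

0

All piles use S = {1, 9}:
G(0) = 0
G(1) = mex{0} = 1
G(2) = mex{1} = 0
G(3) = mex{0} = 1
G(4) = mex{1} = 0
G(5) = mex{0} = 1
G(6) = mex{1} = 0
G(7) = mex{0} = 1
G(8) = mex{1} = 0
G(9) = mex{0,0} = 1
G(10) = mex{1,1} = 0
G(11) = mex{0,0} = 1
G(12) = mex{1,1} = 0
G(13) = mex{0,0} = 1
G(14) = mex{1,1} = 0
G(15) = mex{0,0} = 1
G(16) = mex{1,1} = 0
G(17) = mex{0,0} = 1
G(18) = mex{1,1} = 0
G(19) = mex{0,0} = 1
G(20) = mex{1,1} = 0
G(21) = mex{0,0} = 1
G(22) = mex{1,1} = 0
G(23) = mex{0,0} = 1
G(24) = mex{1,1} = 0
G(25) = mex{0,0} = 1
G(26) = mex{1,1} = 0
Pile A: G(26) = 0.
Pile B: G(14) = 0.
Combined Grundy value = 0 ⊕ 0 = 0.
A winning move leaves total XOR = 0, i.e. changes one component's Grundy value g to g ⊕ X where X is the current total.
Pile A: target g' = 0⊕0 = 0, but every legal move changes the Grundy value (mex property), so 0 moves.
Pile B: target g' = 0⊕0 = 0, but every legal move changes the Grundy value (mex property), so 0 moves.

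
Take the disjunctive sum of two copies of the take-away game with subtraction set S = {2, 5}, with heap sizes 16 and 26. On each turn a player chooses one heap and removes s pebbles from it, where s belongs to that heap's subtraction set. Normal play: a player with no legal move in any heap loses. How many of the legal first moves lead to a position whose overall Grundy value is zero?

All heaps use S = {2, 5}:
n :  0  1  2  3  4  5  6  7  8  9 10 11 12 13 14 15 16 17 18 19 20 21 22 23 24 25 26
G :  0  0  1  1  0  2  1  0  0  1  1  0  2  1  0  0  1  1  0  2  1  0  0  1  1  0  2
Heap A: G(16) = 1.
Heap B: G(26) = 2.
Combined Grundy value = 1 ⊕ 2 = 3.
A winning move leaves total XOR = 0, i.e. changes one component's Grundy value g to g ⊕ X where X is the current total.
Heap A: need g' = 1⊕3 = 2. Options: 16−2→G=0, 16−5→G=0. Hits: 0.
Heap B: need g' = 2⊕3 = 1. Options: 26−2→G=1, 26−5→G=0. Hits: 1.

1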